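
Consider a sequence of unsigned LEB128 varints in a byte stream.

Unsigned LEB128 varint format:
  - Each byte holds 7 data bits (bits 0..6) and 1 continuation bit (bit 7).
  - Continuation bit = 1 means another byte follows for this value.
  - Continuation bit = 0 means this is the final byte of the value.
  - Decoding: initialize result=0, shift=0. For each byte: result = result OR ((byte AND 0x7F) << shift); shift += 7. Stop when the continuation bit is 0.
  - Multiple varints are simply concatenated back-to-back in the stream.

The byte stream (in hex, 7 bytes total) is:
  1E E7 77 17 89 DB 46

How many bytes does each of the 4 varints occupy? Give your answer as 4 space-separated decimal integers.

  byte[0]=0x1E cont=0 payload=0x1E=30: acc |= 30<<0 -> acc=30 shift=7 [end]
Varint 1: bytes[0:1] = 1E -> value 30 (1 byte(s))
  byte[1]=0xE7 cont=1 payload=0x67=103: acc |= 103<<0 -> acc=103 shift=7
  byte[2]=0x77 cont=0 payload=0x77=119: acc |= 119<<7 -> acc=15335 shift=14 [end]
Varint 2: bytes[1:3] = E7 77 -> value 15335 (2 byte(s))
  byte[3]=0x17 cont=0 payload=0x17=23: acc |= 23<<0 -> acc=23 shift=7 [end]
Varint 3: bytes[3:4] = 17 -> value 23 (1 byte(s))
  byte[4]=0x89 cont=1 payload=0x09=9: acc |= 9<<0 -> acc=9 shift=7
  byte[5]=0xDB cont=1 payload=0x5B=91: acc |= 91<<7 -> acc=11657 shift=14
  byte[6]=0x46 cont=0 payload=0x46=70: acc |= 70<<14 -> acc=1158537 shift=21 [end]
Varint 4: bytes[4:7] = 89 DB 46 -> value 1158537 (3 byte(s))

Answer: 1 2 1 3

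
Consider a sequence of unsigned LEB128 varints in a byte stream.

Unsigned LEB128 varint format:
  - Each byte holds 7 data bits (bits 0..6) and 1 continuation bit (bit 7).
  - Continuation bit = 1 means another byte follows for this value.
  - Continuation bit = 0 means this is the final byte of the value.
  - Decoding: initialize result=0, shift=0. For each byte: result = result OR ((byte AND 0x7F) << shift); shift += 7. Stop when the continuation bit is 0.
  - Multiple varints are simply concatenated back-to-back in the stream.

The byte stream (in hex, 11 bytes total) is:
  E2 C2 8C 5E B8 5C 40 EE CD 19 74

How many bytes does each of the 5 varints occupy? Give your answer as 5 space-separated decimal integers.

  byte[0]=0xE2 cont=1 payload=0x62=98: acc |= 98<<0 -> acc=98 shift=7
  byte[1]=0xC2 cont=1 payload=0x42=66: acc |= 66<<7 -> acc=8546 shift=14
  byte[2]=0x8C cont=1 payload=0x0C=12: acc |= 12<<14 -> acc=205154 shift=21
  byte[3]=0x5E cont=0 payload=0x5E=94: acc |= 94<<21 -> acc=197337442 shift=28 [end]
Varint 1: bytes[0:4] = E2 C2 8C 5E -> value 197337442 (4 byte(s))
  byte[4]=0xB8 cont=1 payload=0x38=56: acc |= 56<<0 -> acc=56 shift=7
  byte[5]=0x5C cont=0 payload=0x5C=92: acc |= 92<<7 -> acc=11832 shift=14 [end]
Varint 2: bytes[4:6] = B8 5C -> value 11832 (2 byte(s))
  byte[6]=0x40 cont=0 payload=0x40=64: acc |= 64<<0 -> acc=64 shift=7 [end]
Varint 3: bytes[6:7] = 40 -> value 64 (1 byte(s))
  byte[7]=0xEE cont=1 payload=0x6E=110: acc |= 110<<0 -> acc=110 shift=7
  byte[8]=0xCD cont=1 payload=0x4D=77: acc |= 77<<7 -> acc=9966 shift=14
  byte[9]=0x19 cont=0 payload=0x19=25: acc |= 25<<14 -> acc=419566 shift=21 [end]
Varint 4: bytes[7:10] = EE CD 19 -> value 419566 (3 byte(s))
  byte[10]=0x74 cont=0 payload=0x74=116: acc |= 116<<0 -> acc=116 shift=7 [end]
Varint 5: bytes[10:11] = 74 -> value 116 (1 byte(s))

Answer: 4 2 1 3 1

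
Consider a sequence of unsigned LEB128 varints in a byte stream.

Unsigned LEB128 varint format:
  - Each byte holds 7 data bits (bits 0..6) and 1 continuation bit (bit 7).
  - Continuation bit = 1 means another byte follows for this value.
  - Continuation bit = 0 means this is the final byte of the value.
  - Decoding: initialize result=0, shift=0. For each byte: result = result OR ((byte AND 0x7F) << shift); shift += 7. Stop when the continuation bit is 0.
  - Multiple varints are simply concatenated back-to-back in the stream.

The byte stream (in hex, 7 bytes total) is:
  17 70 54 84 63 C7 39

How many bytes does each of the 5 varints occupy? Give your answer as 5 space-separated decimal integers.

Answer: 1 1 1 2 2

Derivation:
  byte[0]=0x17 cont=0 payload=0x17=23: acc |= 23<<0 -> acc=23 shift=7 [end]
Varint 1: bytes[0:1] = 17 -> value 23 (1 byte(s))
  byte[1]=0x70 cont=0 payload=0x70=112: acc |= 112<<0 -> acc=112 shift=7 [end]
Varint 2: bytes[1:2] = 70 -> value 112 (1 byte(s))
  byte[2]=0x54 cont=0 payload=0x54=84: acc |= 84<<0 -> acc=84 shift=7 [end]
Varint 3: bytes[2:3] = 54 -> value 84 (1 byte(s))
  byte[3]=0x84 cont=1 payload=0x04=4: acc |= 4<<0 -> acc=4 shift=7
  byte[4]=0x63 cont=0 payload=0x63=99: acc |= 99<<7 -> acc=12676 shift=14 [end]
Varint 4: bytes[3:5] = 84 63 -> value 12676 (2 byte(s))
  byte[5]=0xC7 cont=1 payload=0x47=71: acc |= 71<<0 -> acc=71 shift=7
  byte[6]=0x39 cont=0 payload=0x39=57: acc |= 57<<7 -> acc=7367 shift=14 [end]
Varint 5: bytes[5:7] = C7 39 -> value 7367 (2 byte(s))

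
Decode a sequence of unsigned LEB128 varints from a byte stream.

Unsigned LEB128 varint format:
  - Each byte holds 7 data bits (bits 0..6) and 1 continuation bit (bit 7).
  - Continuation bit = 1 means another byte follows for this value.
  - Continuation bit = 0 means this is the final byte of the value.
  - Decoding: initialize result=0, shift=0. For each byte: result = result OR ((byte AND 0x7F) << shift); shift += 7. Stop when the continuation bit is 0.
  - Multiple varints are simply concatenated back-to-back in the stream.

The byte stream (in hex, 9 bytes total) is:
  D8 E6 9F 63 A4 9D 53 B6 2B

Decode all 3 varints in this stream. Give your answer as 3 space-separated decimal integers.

  byte[0]=0xD8 cont=1 payload=0x58=88: acc |= 88<<0 -> acc=88 shift=7
  byte[1]=0xE6 cont=1 payload=0x66=102: acc |= 102<<7 -> acc=13144 shift=14
  byte[2]=0x9F cont=1 payload=0x1F=31: acc |= 31<<14 -> acc=521048 shift=21
  byte[3]=0x63 cont=0 payload=0x63=99: acc |= 99<<21 -> acc=208139096 shift=28 [end]
Varint 1: bytes[0:4] = D8 E6 9F 63 -> value 208139096 (4 byte(s))
  byte[4]=0xA4 cont=1 payload=0x24=36: acc |= 36<<0 -> acc=36 shift=7
  byte[5]=0x9D cont=1 payload=0x1D=29: acc |= 29<<7 -> acc=3748 shift=14
  byte[6]=0x53 cont=0 payload=0x53=83: acc |= 83<<14 -> acc=1363620 shift=21 [end]
Varint 2: bytes[4:7] = A4 9D 53 -> value 1363620 (3 byte(s))
  byte[7]=0xB6 cont=1 payload=0x36=54: acc |= 54<<0 -> acc=54 shift=7
  byte[8]=0x2B cont=0 payload=0x2B=43: acc |= 43<<7 -> acc=5558 shift=14 [end]
Varint 3: bytes[7:9] = B6 2B -> value 5558 (2 byte(s))

Answer: 208139096 1363620 5558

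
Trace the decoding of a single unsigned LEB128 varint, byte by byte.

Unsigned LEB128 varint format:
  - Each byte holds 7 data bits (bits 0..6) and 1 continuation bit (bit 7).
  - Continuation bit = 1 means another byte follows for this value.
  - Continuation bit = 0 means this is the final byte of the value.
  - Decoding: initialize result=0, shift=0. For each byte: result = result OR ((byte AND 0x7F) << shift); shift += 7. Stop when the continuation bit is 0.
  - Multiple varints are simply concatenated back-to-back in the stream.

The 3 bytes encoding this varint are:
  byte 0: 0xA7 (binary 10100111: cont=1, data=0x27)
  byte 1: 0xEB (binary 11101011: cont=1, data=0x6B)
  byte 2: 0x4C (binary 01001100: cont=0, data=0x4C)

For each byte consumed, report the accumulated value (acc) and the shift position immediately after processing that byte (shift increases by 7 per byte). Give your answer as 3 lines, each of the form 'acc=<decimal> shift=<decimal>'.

Answer: acc=39 shift=7
acc=13735 shift=14
acc=1258919 shift=21

Derivation:
byte 0=0xA7: payload=0x27=39, contrib = 39<<0 = 39; acc -> 39, shift -> 7
byte 1=0xEB: payload=0x6B=107, contrib = 107<<7 = 13696; acc -> 13735, shift -> 14
byte 2=0x4C: payload=0x4C=76, contrib = 76<<14 = 1245184; acc -> 1258919, shift -> 21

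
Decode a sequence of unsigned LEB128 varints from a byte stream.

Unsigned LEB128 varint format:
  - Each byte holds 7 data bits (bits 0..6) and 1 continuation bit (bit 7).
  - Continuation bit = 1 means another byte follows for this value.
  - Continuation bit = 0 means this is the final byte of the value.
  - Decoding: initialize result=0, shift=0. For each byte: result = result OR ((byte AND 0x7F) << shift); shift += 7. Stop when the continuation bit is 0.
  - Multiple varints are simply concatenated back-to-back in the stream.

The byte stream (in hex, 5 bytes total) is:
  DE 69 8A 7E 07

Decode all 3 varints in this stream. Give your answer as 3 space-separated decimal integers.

  byte[0]=0xDE cont=1 payload=0x5E=94: acc |= 94<<0 -> acc=94 shift=7
  byte[1]=0x69 cont=0 payload=0x69=105: acc |= 105<<7 -> acc=13534 shift=14 [end]
Varint 1: bytes[0:2] = DE 69 -> value 13534 (2 byte(s))
  byte[2]=0x8A cont=1 payload=0x0A=10: acc |= 10<<0 -> acc=10 shift=7
  byte[3]=0x7E cont=0 payload=0x7E=126: acc |= 126<<7 -> acc=16138 shift=14 [end]
Varint 2: bytes[2:4] = 8A 7E -> value 16138 (2 byte(s))
  byte[4]=0x07 cont=0 payload=0x07=7: acc |= 7<<0 -> acc=7 shift=7 [end]
Varint 3: bytes[4:5] = 07 -> value 7 (1 byte(s))

Answer: 13534 16138 7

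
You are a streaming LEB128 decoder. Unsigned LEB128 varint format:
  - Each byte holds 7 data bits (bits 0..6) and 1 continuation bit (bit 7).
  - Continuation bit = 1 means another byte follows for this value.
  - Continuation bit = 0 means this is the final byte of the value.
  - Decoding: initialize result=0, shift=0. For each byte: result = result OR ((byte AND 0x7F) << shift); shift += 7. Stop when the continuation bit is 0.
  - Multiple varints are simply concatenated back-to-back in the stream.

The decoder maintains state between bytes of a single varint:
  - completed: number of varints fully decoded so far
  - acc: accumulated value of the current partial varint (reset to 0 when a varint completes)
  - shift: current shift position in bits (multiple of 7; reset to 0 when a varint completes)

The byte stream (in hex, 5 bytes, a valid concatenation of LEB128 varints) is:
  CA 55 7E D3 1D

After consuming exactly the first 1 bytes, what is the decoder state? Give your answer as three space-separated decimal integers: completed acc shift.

byte[0]=0xCA cont=1 payload=0x4A: acc |= 74<<0 -> completed=0 acc=74 shift=7

Answer: 0 74 7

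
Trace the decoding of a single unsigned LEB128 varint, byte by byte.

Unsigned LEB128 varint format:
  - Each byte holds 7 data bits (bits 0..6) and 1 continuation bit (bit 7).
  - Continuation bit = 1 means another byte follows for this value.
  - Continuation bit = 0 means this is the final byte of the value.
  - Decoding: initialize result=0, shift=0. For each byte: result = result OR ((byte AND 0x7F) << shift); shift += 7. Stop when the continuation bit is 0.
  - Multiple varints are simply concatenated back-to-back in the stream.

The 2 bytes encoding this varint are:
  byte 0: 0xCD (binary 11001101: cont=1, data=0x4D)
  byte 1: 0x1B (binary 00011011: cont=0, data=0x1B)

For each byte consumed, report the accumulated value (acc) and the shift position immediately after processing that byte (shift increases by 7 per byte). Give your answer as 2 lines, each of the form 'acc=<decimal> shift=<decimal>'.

Answer: acc=77 shift=7
acc=3533 shift=14

Derivation:
byte 0=0xCD: payload=0x4D=77, contrib = 77<<0 = 77; acc -> 77, shift -> 7
byte 1=0x1B: payload=0x1B=27, contrib = 27<<7 = 3456; acc -> 3533, shift -> 14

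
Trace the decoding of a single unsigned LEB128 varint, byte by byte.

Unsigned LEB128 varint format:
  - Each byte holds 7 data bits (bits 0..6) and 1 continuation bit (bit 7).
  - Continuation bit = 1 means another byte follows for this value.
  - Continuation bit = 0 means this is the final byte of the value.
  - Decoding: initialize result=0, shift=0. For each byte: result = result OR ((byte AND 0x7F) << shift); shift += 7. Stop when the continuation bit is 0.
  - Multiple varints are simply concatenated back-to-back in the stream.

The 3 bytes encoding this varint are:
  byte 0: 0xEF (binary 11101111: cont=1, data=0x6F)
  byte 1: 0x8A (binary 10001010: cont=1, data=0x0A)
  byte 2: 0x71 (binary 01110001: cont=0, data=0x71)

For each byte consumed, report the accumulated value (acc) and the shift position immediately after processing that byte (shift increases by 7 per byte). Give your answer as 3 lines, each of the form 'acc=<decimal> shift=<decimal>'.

Answer: acc=111 shift=7
acc=1391 shift=14
acc=1852783 shift=21

Derivation:
byte 0=0xEF: payload=0x6F=111, contrib = 111<<0 = 111; acc -> 111, shift -> 7
byte 1=0x8A: payload=0x0A=10, contrib = 10<<7 = 1280; acc -> 1391, shift -> 14
byte 2=0x71: payload=0x71=113, contrib = 113<<14 = 1851392; acc -> 1852783, shift -> 21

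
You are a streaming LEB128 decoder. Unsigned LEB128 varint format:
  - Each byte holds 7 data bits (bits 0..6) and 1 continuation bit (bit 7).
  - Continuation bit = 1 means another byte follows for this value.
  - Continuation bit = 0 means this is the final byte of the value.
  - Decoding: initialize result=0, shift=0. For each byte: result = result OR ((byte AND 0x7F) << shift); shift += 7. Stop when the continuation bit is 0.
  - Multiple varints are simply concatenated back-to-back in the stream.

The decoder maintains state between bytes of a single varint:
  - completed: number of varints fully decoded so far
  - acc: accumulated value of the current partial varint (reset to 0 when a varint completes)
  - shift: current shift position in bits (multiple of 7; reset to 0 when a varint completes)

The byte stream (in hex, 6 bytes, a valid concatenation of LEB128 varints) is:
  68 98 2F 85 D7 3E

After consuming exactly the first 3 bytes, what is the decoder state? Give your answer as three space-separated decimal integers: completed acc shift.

byte[0]=0x68 cont=0 payload=0x68: varint #1 complete (value=104); reset -> completed=1 acc=0 shift=0
byte[1]=0x98 cont=1 payload=0x18: acc |= 24<<0 -> completed=1 acc=24 shift=7
byte[2]=0x2F cont=0 payload=0x2F: varint #2 complete (value=6040); reset -> completed=2 acc=0 shift=0

Answer: 2 0 0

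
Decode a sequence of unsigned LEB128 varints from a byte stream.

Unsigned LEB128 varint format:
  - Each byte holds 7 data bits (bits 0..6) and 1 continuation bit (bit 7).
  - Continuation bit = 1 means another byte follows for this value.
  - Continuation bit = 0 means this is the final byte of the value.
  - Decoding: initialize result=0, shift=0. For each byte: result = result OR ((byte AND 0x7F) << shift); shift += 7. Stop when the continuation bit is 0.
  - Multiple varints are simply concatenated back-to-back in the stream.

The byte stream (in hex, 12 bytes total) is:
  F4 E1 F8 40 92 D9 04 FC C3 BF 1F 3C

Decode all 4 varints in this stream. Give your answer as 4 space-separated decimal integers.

  byte[0]=0xF4 cont=1 payload=0x74=116: acc |= 116<<0 -> acc=116 shift=7
  byte[1]=0xE1 cont=1 payload=0x61=97: acc |= 97<<7 -> acc=12532 shift=14
  byte[2]=0xF8 cont=1 payload=0x78=120: acc |= 120<<14 -> acc=1978612 shift=21
  byte[3]=0x40 cont=0 payload=0x40=64: acc |= 64<<21 -> acc=136196340 shift=28 [end]
Varint 1: bytes[0:4] = F4 E1 F8 40 -> value 136196340 (4 byte(s))
  byte[4]=0x92 cont=1 payload=0x12=18: acc |= 18<<0 -> acc=18 shift=7
  byte[5]=0xD9 cont=1 payload=0x59=89: acc |= 89<<7 -> acc=11410 shift=14
  byte[6]=0x04 cont=0 payload=0x04=4: acc |= 4<<14 -> acc=76946 shift=21 [end]
Varint 2: bytes[4:7] = 92 D9 04 -> value 76946 (3 byte(s))
  byte[7]=0xFC cont=1 payload=0x7C=124: acc |= 124<<0 -> acc=124 shift=7
  byte[8]=0xC3 cont=1 payload=0x43=67: acc |= 67<<7 -> acc=8700 shift=14
  byte[9]=0xBF cont=1 payload=0x3F=63: acc |= 63<<14 -> acc=1040892 shift=21
  byte[10]=0x1F cont=0 payload=0x1F=31: acc |= 31<<21 -> acc=66052604 shift=28 [end]
Varint 3: bytes[7:11] = FC C3 BF 1F -> value 66052604 (4 byte(s))
  byte[11]=0x3C cont=0 payload=0x3C=60: acc |= 60<<0 -> acc=60 shift=7 [end]
Varint 4: bytes[11:12] = 3C -> value 60 (1 byte(s))

Answer: 136196340 76946 66052604 60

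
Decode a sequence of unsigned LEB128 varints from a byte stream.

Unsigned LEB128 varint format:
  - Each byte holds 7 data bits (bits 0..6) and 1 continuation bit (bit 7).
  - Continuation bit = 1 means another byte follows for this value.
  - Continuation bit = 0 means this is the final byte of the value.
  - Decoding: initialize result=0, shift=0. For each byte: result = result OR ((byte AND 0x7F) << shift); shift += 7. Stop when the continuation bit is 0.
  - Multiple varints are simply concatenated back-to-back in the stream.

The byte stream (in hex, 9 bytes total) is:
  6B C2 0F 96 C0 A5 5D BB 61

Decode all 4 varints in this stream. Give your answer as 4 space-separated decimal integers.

Answer: 107 1986 195649558 12475

Derivation:
  byte[0]=0x6B cont=0 payload=0x6B=107: acc |= 107<<0 -> acc=107 shift=7 [end]
Varint 1: bytes[0:1] = 6B -> value 107 (1 byte(s))
  byte[1]=0xC2 cont=1 payload=0x42=66: acc |= 66<<0 -> acc=66 shift=7
  byte[2]=0x0F cont=0 payload=0x0F=15: acc |= 15<<7 -> acc=1986 shift=14 [end]
Varint 2: bytes[1:3] = C2 0F -> value 1986 (2 byte(s))
  byte[3]=0x96 cont=1 payload=0x16=22: acc |= 22<<0 -> acc=22 shift=7
  byte[4]=0xC0 cont=1 payload=0x40=64: acc |= 64<<7 -> acc=8214 shift=14
  byte[5]=0xA5 cont=1 payload=0x25=37: acc |= 37<<14 -> acc=614422 shift=21
  byte[6]=0x5D cont=0 payload=0x5D=93: acc |= 93<<21 -> acc=195649558 shift=28 [end]
Varint 3: bytes[3:7] = 96 C0 A5 5D -> value 195649558 (4 byte(s))
  byte[7]=0xBB cont=1 payload=0x3B=59: acc |= 59<<0 -> acc=59 shift=7
  byte[8]=0x61 cont=0 payload=0x61=97: acc |= 97<<7 -> acc=12475 shift=14 [end]
Varint 4: bytes[7:9] = BB 61 -> value 12475 (2 byte(s))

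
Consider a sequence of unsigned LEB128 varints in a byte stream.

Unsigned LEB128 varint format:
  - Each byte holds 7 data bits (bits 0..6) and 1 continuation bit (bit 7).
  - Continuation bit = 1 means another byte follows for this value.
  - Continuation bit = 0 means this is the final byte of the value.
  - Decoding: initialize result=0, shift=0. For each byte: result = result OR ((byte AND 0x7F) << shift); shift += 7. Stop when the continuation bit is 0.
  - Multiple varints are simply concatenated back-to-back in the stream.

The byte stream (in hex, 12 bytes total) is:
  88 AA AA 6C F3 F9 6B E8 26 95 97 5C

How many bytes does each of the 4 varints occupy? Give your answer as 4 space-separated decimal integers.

Answer: 4 3 2 3

Derivation:
  byte[0]=0x88 cont=1 payload=0x08=8: acc |= 8<<0 -> acc=8 shift=7
  byte[1]=0xAA cont=1 payload=0x2A=42: acc |= 42<<7 -> acc=5384 shift=14
  byte[2]=0xAA cont=1 payload=0x2A=42: acc |= 42<<14 -> acc=693512 shift=21
  byte[3]=0x6C cont=0 payload=0x6C=108: acc |= 108<<21 -> acc=227185928 shift=28 [end]
Varint 1: bytes[0:4] = 88 AA AA 6C -> value 227185928 (4 byte(s))
  byte[4]=0xF3 cont=1 payload=0x73=115: acc |= 115<<0 -> acc=115 shift=7
  byte[5]=0xF9 cont=1 payload=0x79=121: acc |= 121<<7 -> acc=15603 shift=14
  byte[6]=0x6B cont=0 payload=0x6B=107: acc |= 107<<14 -> acc=1768691 shift=21 [end]
Varint 2: bytes[4:7] = F3 F9 6B -> value 1768691 (3 byte(s))
  byte[7]=0xE8 cont=1 payload=0x68=104: acc |= 104<<0 -> acc=104 shift=7
  byte[8]=0x26 cont=0 payload=0x26=38: acc |= 38<<7 -> acc=4968 shift=14 [end]
Varint 3: bytes[7:9] = E8 26 -> value 4968 (2 byte(s))
  byte[9]=0x95 cont=1 payload=0x15=21: acc |= 21<<0 -> acc=21 shift=7
  byte[10]=0x97 cont=1 payload=0x17=23: acc |= 23<<7 -> acc=2965 shift=14
  byte[11]=0x5C cont=0 payload=0x5C=92: acc |= 92<<14 -> acc=1510293 shift=21 [end]
Varint 4: bytes[9:12] = 95 97 5C -> value 1510293 (3 byte(s))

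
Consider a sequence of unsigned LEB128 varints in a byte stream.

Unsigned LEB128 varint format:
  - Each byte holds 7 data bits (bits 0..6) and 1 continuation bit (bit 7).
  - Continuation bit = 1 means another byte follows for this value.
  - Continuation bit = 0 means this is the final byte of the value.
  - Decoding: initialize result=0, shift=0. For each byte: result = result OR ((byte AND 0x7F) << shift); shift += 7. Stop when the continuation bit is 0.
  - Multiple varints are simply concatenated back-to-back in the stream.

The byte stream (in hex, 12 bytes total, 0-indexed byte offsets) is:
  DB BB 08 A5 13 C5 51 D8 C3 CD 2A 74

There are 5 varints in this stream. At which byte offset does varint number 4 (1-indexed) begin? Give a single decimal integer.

  byte[0]=0xDB cont=1 payload=0x5B=91: acc |= 91<<0 -> acc=91 shift=7
  byte[1]=0xBB cont=1 payload=0x3B=59: acc |= 59<<7 -> acc=7643 shift=14
  byte[2]=0x08 cont=0 payload=0x08=8: acc |= 8<<14 -> acc=138715 shift=21 [end]
Varint 1: bytes[0:3] = DB BB 08 -> value 138715 (3 byte(s))
  byte[3]=0xA5 cont=1 payload=0x25=37: acc |= 37<<0 -> acc=37 shift=7
  byte[4]=0x13 cont=0 payload=0x13=19: acc |= 19<<7 -> acc=2469 shift=14 [end]
Varint 2: bytes[3:5] = A5 13 -> value 2469 (2 byte(s))
  byte[5]=0xC5 cont=1 payload=0x45=69: acc |= 69<<0 -> acc=69 shift=7
  byte[6]=0x51 cont=0 payload=0x51=81: acc |= 81<<7 -> acc=10437 shift=14 [end]
Varint 3: bytes[5:7] = C5 51 -> value 10437 (2 byte(s))
  byte[7]=0xD8 cont=1 payload=0x58=88: acc |= 88<<0 -> acc=88 shift=7
  byte[8]=0xC3 cont=1 payload=0x43=67: acc |= 67<<7 -> acc=8664 shift=14
  byte[9]=0xCD cont=1 payload=0x4D=77: acc |= 77<<14 -> acc=1270232 shift=21
  byte[10]=0x2A cont=0 payload=0x2A=42: acc |= 42<<21 -> acc=89350616 shift=28 [end]
Varint 4: bytes[7:11] = D8 C3 CD 2A -> value 89350616 (4 byte(s))
  byte[11]=0x74 cont=0 payload=0x74=116: acc |= 116<<0 -> acc=116 shift=7 [end]
Varint 5: bytes[11:12] = 74 -> value 116 (1 byte(s))

Answer: 7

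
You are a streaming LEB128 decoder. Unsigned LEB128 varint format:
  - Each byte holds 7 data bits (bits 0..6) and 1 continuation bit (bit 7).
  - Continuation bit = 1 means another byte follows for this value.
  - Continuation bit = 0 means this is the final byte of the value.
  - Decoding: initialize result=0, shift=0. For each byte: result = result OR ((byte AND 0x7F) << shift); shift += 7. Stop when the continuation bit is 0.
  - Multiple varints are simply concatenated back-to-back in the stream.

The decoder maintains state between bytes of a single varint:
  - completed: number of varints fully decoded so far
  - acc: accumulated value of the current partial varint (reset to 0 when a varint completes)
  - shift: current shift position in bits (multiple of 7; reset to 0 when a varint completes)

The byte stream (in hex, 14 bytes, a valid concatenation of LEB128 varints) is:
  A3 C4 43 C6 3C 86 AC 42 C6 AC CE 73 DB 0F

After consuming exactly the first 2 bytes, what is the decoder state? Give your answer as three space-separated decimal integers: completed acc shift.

byte[0]=0xA3 cont=1 payload=0x23: acc |= 35<<0 -> completed=0 acc=35 shift=7
byte[1]=0xC4 cont=1 payload=0x44: acc |= 68<<7 -> completed=0 acc=8739 shift=14

Answer: 0 8739 14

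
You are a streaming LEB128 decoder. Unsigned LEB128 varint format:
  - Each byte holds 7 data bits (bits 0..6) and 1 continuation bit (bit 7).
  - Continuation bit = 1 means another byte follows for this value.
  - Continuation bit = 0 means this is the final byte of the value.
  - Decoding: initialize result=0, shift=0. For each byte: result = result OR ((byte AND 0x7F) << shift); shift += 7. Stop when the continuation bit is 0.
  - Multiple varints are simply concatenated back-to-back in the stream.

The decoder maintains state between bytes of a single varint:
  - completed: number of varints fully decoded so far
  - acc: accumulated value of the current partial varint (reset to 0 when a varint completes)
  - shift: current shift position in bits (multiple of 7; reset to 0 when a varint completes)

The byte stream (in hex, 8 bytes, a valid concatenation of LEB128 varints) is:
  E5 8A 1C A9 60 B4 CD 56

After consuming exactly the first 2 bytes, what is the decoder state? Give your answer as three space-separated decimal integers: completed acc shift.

byte[0]=0xE5 cont=1 payload=0x65: acc |= 101<<0 -> completed=0 acc=101 shift=7
byte[1]=0x8A cont=1 payload=0x0A: acc |= 10<<7 -> completed=0 acc=1381 shift=14

Answer: 0 1381 14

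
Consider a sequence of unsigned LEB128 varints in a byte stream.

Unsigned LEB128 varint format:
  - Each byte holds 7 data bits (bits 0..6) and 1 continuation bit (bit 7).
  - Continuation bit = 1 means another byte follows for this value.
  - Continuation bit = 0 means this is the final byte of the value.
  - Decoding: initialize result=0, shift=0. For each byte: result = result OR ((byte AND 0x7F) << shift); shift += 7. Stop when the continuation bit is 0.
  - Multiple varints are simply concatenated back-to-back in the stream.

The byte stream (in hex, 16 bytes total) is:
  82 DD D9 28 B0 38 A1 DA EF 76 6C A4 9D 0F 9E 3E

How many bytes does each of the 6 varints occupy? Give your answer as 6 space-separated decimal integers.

Answer: 4 2 4 1 3 2

Derivation:
  byte[0]=0x82 cont=1 payload=0x02=2: acc |= 2<<0 -> acc=2 shift=7
  byte[1]=0xDD cont=1 payload=0x5D=93: acc |= 93<<7 -> acc=11906 shift=14
  byte[2]=0xD9 cont=1 payload=0x59=89: acc |= 89<<14 -> acc=1470082 shift=21
  byte[3]=0x28 cont=0 payload=0x28=40: acc |= 40<<21 -> acc=85356162 shift=28 [end]
Varint 1: bytes[0:4] = 82 DD D9 28 -> value 85356162 (4 byte(s))
  byte[4]=0xB0 cont=1 payload=0x30=48: acc |= 48<<0 -> acc=48 shift=7
  byte[5]=0x38 cont=0 payload=0x38=56: acc |= 56<<7 -> acc=7216 shift=14 [end]
Varint 2: bytes[4:6] = B0 38 -> value 7216 (2 byte(s))
  byte[6]=0xA1 cont=1 payload=0x21=33: acc |= 33<<0 -> acc=33 shift=7
  byte[7]=0xDA cont=1 payload=0x5A=90: acc |= 90<<7 -> acc=11553 shift=14
  byte[8]=0xEF cont=1 payload=0x6F=111: acc |= 111<<14 -> acc=1830177 shift=21
  byte[9]=0x76 cont=0 payload=0x76=118: acc |= 118<<21 -> acc=249294113 shift=28 [end]
Varint 3: bytes[6:10] = A1 DA EF 76 -> value 249294113 (4 byte(s))
  byte[10]=0x6C cont=0 payload=0x6C=108: acc |= 108<<0 -> acc=108 shift=7 [end]
Varint 4: bytes[10:11] = 6C -> value 108 (1 byte(s))
  byte[11]=0xA4 cont=1 payload=0x24=36: acc |= 36<<0 -> acc=36 shift=7
  byte[12]=0x9D cont=1 payload=0x1D=29: acc |= 29<<7 -> acc=3748 shift=14
  byte[13]=0x0F cont=0 payload=0x0F=15: acc |= 15<<14 -> acc=249508 shift=21 [end]
Varint 5: bytes[11:14] = A4 9D 0F -> value 249508 (3 byte(s))
  byte[14]=0x9E cont=1 payload=0x1E=30: acc |= 30<<0 -> acc=30 shift=7
  byte[15]=0x3E cont=0 payload=0x3E=62: acc |= 62<<7 -> acc=7966 shift=14 [end]
Varint 6: bytes[14:16] = 9E 3E -> value 7966 (2 byte(s))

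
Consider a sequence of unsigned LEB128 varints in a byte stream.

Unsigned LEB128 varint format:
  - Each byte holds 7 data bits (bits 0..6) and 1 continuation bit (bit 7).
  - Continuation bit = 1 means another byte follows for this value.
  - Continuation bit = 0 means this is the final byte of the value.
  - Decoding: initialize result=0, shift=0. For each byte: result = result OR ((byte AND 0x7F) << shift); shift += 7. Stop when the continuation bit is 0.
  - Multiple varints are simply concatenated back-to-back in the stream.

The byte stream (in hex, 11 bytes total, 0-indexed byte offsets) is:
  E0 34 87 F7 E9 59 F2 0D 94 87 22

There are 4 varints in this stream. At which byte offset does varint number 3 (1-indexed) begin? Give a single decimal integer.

Answer: 6

Derivation:
  byte[0]=0xE0 cont=1 payload=0x60=96: acc |= 96<<0 -> acc=96 shift=7
  byte[1]=0x34 cont=0 payload=0x34=52: acc |= 52<<7 -> acc=6752 shift=14 [end]
Varint 1: bytes[0:2] = E0 34 -> value 6752 (2 byte(s))
  byte[2]=0x87 cont=1 payload=0x07=7: acc |= 7<<0 -> acc=7 shift=7
  byte[3]=0xF7 cont=1 payload=0x77=119: acc |= 119<<7 -> acc=15239 shift=14
  byte[4]=0xE9 cont=1 payload=0x69=105: acc |= 105<<14 -> acc=1735559 shift=21
  byte[5]=0x59 cont=0 payload=0x59=89: acc |= 89<<21 -> acc=188382087 shift=28 [end]
Varint 2: bytes[2:6] = 87 F7 E9 59 -> value 188382087 (4 byte(s))
  byte[6]=0xF2 cont=1 payload=0x72=114: acc |= 114<<0 -> acc=114 shift=7
  byte[7]=0x0D cont=0 payload=0x0D=13: acc |= 13<<7 -> acc=1778 shift=14 [end]
Varint 3: bytes[6:8] = F2 0D -> value 1778 (2 byte(s))
  byte[8]=0x94 cont=1 payload=0x14=20: acc |= 20<<0 -> acc=20 shift=7
  byte[9]=0x87 cont=1 payload=0x07=7: acc |= 7<<7 -> acc=916 shift=14
  byte[10]=0x22 cont=0 payload=0x22=34: acc |= 34<<14 -> acc=557972 shift=21 [end]
Varint 4: bytes[8:11] = 94 87 22 -> value 557972 (3 byte(s))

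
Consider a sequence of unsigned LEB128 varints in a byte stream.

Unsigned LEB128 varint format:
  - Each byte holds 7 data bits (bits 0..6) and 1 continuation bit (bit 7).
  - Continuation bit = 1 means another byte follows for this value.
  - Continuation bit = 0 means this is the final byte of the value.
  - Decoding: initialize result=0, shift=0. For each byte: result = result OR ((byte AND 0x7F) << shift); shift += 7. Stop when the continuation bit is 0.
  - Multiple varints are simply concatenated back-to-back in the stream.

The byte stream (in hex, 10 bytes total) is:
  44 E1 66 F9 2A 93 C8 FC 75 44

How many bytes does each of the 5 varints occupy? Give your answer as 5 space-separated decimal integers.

Answer: 1 2 2 4 1

Derivation:
  byte[0]=0x44 cont=0 payload=0x44=68: acc |= 68<<0 -> acc=68 shift=7 [end]
Varint 1: bytes[0:1] = 44 -> value 68 (1 byte(s))
  byte[1]=0xE1 cont=1 payload=0x61=97: acc |= 97<<0 -> acc=97 shift=7
  byte[2]=0x66 cont=0 payload=0x66=102: acc |= 102<<7 -> acc=13153 shift=14 [end]
Varint 2: bytes[1:3] = E1 66 -> value 13153 (2 byte(s))
  byte[3]=0xF9 cont=1 payload=0x79=121: acc |= 121<<0 -> acc=121 shift=7
  byte[4]=0x2A cont=0 payload=0x2A=42: acc |= 42<<7 -> acc=5497 shift=14 [end]
Varint 3: bytes[3:5] = F9 2A -> value 5497 (2 byte(s))
  byte[5]=0x93 cont=1 payload=0x13=19: acc |= 19<<0 -> acc=19 shift=7
  byte[6]=0xC8 cont=1 payload=0x48=72: acc |= 72<<7 -> acc=9235 shift=14
  byte[7]=0xFC cont=1 payload=0x7C=124: acc |= 124<<14 -> acc=2040851 shift=21
  byte[8]=0x75 cont=0 payload=0x75=117: acc |= 117<<21 -> acc=247407635 shift=28 [end]
Varint 4: bytes[5:9] = 93 C8 FC 75 -> value 247407635 (4 byte(s))
  byte[9]=0x44 cont=0 payload=0x44=68: acc |= 68<<0 -> acc=68 shift=7 [end]
Varint 5: bytes[9:10] = 44 -> value 68 (1 byte(s))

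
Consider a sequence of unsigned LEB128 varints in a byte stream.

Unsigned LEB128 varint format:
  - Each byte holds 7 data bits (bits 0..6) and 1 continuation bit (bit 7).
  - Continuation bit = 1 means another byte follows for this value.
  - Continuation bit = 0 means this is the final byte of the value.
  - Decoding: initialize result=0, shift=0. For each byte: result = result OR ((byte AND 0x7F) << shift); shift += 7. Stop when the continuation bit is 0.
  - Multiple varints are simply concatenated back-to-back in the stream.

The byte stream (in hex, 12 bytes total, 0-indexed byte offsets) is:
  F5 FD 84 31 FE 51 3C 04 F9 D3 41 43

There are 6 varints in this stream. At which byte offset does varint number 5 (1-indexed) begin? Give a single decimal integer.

  byte[0]=0xF5 cont=1 payload=0x75=117: acc |= 117<<0 -> acc=117 shift=7
  byte[1]=0xFD cont=1 payload=0x7D=125: acc |= 125<<7 -> acc=16117 shift=14
  byte[2]=0x84 cont=1 payload=0x04=4: acc |= 4<<14 -> acc=81653 shift=21
  byte[3]=0x31 cont=0 payload=0x31=49: acc |= 49<<21 -> acc=102842101 shift=28 [end]
Varint 1: bytes[0:4] = F5 FD 84 31 -> value 102842101 (4 byte(s))
  byte[4]=0xFE cont=1 payload=0x7E=126: acc |= 126<<0 -> acc=126 shift=7
  byte[5]=0x51 cont=0 payload=0x51=81: acc |= 81<<7 -> acc=10494 shift=14 [end]
Varint 2: bytes[4:6] = FE 51 -> value 10494 (2 byte(s))
  byte[6]=0x3C cont=0 payload=0x3C=60: acc |= 60<<0 -> acc=60 shift=7 [end]
Varint 3: bytes[6:7] = 3C -> value 60 (1 byte(s))
  byte[7]=0x04 cont=0 payload=0x04=4: acc |= 4<<0 -> acc=4 shift=7 [end]
Varint 4: bytes[7:8] = 04 -> value 4 (1 byte(s))
  byte[8]=0xF9 cont=1 payload=0x79=121: acc |= 121<<0 -> acc=121 shift=7
  byte[9]=0xD3 cont=1 payload=0x53=83: acc |= 83<<7 -> acc=10745 shift=14
  byte[10]=0x41 cont=0 payload=0x41=65: acc |= 65<<14 -> acc=1075705 shift=21 [end]
Varint 5: bytes[8:11] = F9 D3 41 -> value 1075705 (3 byte(s))
  byte[11]=0x43 cont=0 payload=0x43=67: acc |= 67<<0 -> acc=67 shift=7 [end]
Varint 6: bytes[11:12] = 43 -> value 67 (1 byte(s))

Answer: 8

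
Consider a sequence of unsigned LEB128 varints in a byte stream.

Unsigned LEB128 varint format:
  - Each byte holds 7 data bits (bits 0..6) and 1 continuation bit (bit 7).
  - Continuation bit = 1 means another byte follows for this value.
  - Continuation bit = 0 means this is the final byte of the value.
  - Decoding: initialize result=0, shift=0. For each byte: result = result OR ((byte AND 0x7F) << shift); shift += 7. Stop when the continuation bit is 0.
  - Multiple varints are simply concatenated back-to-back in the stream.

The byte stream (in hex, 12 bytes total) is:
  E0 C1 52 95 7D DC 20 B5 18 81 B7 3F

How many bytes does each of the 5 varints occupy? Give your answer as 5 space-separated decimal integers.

  byte[0]=0xE0 cont=1 payload=0x60=96: acc |= 96<<0 -> acc=96 shift=7
  byte[1]=0xC1 cont=1 payload=0x41=65: acc |= 65<<7 -> acc=8416 shift=14
  byte[2]=0x52 cont=0 payload=0x52=82: acc |= 82<<14 -> acc=1351904 shift=21 [end]
Varint 1: bytes[0:3] = E0 C1 52 -> value 1351904 (3 byte(s))
  byte[3]=0x95 cont=1 payload=0x15=21: acc |= 21<<0 -> acc=21 shift=7
  byte[4]=0x7D cont=0 payload=0x7D=125: acc |= 125<<7 -> acc=16021 shift=14 [end]
Varint 2: bytes[3:5] = 95 7D -> value 16021 (2 byte(s))
  byte[5]=0xDC cont=1 payload=0x5C=92: acc |= 92<<0 -> acc=92 shift=7
  byte[6]=0x20 cont=0 payload=0x20=32: acc |= 32<<7 -> acc=4188 shift=14 [end]
Varint 3: bytes[5:7] = DC 20 -> value 4188 (2 byte(s))
  byte[7]=0xB5 cont=1 payload=0x35=53: acc |= 53<<0 -> acc=53 shift=7
  byte[8]=0x18 cont=0 payload=0x18=24: acc |= 24<<7 -> acc=3125 shift=14 [end]
Varint 4: bytes[7:9] = B5 18 -> value 3125 (2 byte(s))
  byte[9]=0x81 cont=1 payload=0x01=1: acc |= 1<<0 -> acc=1 shift=7
  byte[10]=0xB7 cont=1 payload=0x37=55: acc |= 55<<7 -> acc=7041 shift=14
  byte[11]=0x3F cont=0 payload=0x3F=63: acc |= 63<<14 -> acc=1039233 shift=21 [end]
Varint 5: bytes[9:12] = 81 B7 3F -> value 1039233 (3 byte(s))

Answer: 3 2 2 2 3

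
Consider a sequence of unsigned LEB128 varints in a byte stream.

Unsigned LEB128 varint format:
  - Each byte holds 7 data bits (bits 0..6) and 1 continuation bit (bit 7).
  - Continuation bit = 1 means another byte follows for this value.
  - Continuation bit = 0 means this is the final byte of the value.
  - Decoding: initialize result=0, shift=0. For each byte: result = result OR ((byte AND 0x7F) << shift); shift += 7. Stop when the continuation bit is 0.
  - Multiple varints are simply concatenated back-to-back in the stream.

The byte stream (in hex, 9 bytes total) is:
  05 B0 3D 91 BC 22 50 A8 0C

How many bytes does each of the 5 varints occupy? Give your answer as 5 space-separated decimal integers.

Answer: 1 2 3 1 2

Derivation:
  byte[0]=0x05 cont=0 payload=0x05=5: acc |= 5<<0 -> acc=5 shift=7 [end]
Varint 1: bytes[0:1] = 05 -> value 5 (1 byte(s))
  byte[1]=0xB0 cont=1 payload=0x30=48: acc |= 48<<0 -> acc=48 shift=7
  byte[2]=0x3D cont=0 payload=0x3D=61: acc |= 61<<7 -> acc=7856 shift=14 [end]
Varint 2: bytes[1:3] = B0 3D -> value 7856 (2 byte(s))
  byte[3]=0x91 cont=1 payload=0x11=17: acc |= 17<<0 -> acc=17 shift=7
  byte[4]=0xBC cont=1 payload=0x3C=60: acc |= 60<<7 -> acc=7697 shift=14
  byte[5]=0x22 cont=0 payload=0x22=34: acc |= 34<<14 -> acc=564753 shift=21 [end]
Varint 3: bytes[3:6] = 91 BC 22 -> value 564753 (3 byte(s))
  byte[6]=0x50 cont=0 payload=0x50=80: acc |= 80<<0 -> acc=80 shift=7 [end]
Varint 4: bytes[6:7] = 50 -> value 80 (1 byte(s))
  byte[7]=0xA8 cont=1 payload=0x28=40: acc |= 40<<0 -> acc=40 shift=7
  byte[8]=0x0C cont=0 payload=0x0C=12: acc |= 12<<7 -> acc=1576 shift=14 [end]
Varint 5: bytes[7:9] = A8 0C -> value 1576 (2 byte(s))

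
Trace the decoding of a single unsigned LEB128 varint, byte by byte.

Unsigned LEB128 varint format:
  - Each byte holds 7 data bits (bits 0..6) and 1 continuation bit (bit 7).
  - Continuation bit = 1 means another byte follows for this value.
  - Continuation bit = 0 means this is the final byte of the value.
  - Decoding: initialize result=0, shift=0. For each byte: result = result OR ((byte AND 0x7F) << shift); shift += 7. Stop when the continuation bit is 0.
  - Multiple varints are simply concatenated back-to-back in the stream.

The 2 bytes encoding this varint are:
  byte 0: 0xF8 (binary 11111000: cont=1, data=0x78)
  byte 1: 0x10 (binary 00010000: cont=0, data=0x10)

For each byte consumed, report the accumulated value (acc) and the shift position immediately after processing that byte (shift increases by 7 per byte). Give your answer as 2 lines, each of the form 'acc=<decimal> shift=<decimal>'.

byte 0=0xF8: payload=0x78=120, contrib = 120<<0 = 120; acc -> 120, shift -> 7
byte 1=0x10: payload=0x10=16, contrib = 16<<7 = 2048; acc -> 2168, shift -> 14

Answer: acc=120 shift=7
acc=2168 shift=14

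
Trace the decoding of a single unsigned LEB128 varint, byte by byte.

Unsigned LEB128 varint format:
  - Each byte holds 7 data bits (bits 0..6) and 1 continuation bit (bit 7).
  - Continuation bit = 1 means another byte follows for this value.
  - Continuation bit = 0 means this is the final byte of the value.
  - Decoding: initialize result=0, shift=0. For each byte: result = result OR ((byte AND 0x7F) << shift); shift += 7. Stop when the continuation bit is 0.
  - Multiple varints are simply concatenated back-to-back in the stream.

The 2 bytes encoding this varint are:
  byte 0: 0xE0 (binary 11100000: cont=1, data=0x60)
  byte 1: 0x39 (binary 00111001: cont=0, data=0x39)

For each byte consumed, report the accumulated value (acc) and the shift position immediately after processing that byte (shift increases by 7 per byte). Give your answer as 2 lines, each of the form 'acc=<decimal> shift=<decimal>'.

byte 0=0xE0: payload=0x60=96, contrib = 96<<0 = 96; acc -> 96, shift -> 7
byte 1=0x39: payload=0x39=57, contrib = 57<<7 = 7296; acc -> 7392, shift -> 14

Answer: acc=96 shift=7
acc=7392 shift=14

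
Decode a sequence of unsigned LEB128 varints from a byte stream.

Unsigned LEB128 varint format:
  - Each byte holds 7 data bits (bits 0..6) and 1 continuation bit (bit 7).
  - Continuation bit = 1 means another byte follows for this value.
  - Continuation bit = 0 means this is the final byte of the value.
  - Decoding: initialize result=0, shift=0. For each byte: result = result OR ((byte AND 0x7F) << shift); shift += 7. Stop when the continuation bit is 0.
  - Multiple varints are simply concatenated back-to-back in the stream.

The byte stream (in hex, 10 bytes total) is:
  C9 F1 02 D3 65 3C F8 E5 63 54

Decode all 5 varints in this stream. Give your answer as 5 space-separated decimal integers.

Answer: 47305 13011 60 1635064 84

Derivation:
  byte[0]=0xC9 cont=1 payload=0x49=73: acc |= 73<<0 -> acc=73 shift=7
  byte[1]=0xF1 cont=1 payload=0x71=113: acc |= 113<<7 -> acc=14537 shift=14
  byte[2]=0x02 cont=0 payload=0x02=2: acc |= 2<<14 -> acc=47305 shift=21 [end]
Varint 1: bytes[0:3] = C9 F1 02 -> value 47305 (3 byte(s))
  byte[3]=0xD3 cont=1 payload=0x53=83: acc |= 83<<0 -> acc=83 shift=7
  byte[4]=0x65 cont=0 payload=0x65=101: acc |= 101<<7 -> acc=13011 shift=14 [end]
Varint 2: bytes[3:5] = D3 65 -> value 13011 (2 byte(s))
  byte[5]=0x3C cont=0 payload=0x3C=60: acc |= 60<<0 -> acc=60 shift=7 [end]
Varint 3: bytes[5:6] = 3C -> value 60 (1 byte(s))
  byte[6]=0xF8 cont=1 payload=0x78=120: acc |= 120<<0 -> acc=120 shift=7
  byte[7]=0xE5 cont=1 payload=0x65=101: acc |= 101<<7 -> acc=13048 shift=14
  byte[8]=0x63 cont=0 payload=0x63=99: acc |= 99<<14 -> acc=1635064 shift=21 [end]
Varint 4: bytes[6:9] = F8 E5 63 -> value 1635064 (3 byte(s))
  byte[9]=0x54 cont=0 payload=0x54=84: acc |= 84<<0 -> acc=84 shift=7 [end]
Varint 5: bytes[9:10] = 54 -> value 84 (1 byte(s))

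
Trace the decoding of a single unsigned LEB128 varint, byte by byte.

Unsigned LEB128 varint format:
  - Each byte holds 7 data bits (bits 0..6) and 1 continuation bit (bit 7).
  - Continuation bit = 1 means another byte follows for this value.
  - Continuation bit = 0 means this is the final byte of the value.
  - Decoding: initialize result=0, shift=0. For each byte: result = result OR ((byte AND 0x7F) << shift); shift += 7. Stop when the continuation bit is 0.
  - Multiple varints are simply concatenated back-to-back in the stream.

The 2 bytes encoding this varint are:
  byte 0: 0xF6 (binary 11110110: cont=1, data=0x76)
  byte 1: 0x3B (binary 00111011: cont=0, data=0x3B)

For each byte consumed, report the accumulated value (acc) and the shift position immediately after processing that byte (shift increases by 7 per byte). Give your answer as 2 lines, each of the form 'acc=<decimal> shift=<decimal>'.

byte 0=0xF6: payload=0x76=118, contrib = 118<<0 = 118; acc -> 118, shift -> 7
byte 1=0x3B: payload=0x3B=59, contrib = 59<<7 = 7552; acc -> 7670, shift -> 14

Answer: acc=118 shift=7
acc=7670 shift=14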